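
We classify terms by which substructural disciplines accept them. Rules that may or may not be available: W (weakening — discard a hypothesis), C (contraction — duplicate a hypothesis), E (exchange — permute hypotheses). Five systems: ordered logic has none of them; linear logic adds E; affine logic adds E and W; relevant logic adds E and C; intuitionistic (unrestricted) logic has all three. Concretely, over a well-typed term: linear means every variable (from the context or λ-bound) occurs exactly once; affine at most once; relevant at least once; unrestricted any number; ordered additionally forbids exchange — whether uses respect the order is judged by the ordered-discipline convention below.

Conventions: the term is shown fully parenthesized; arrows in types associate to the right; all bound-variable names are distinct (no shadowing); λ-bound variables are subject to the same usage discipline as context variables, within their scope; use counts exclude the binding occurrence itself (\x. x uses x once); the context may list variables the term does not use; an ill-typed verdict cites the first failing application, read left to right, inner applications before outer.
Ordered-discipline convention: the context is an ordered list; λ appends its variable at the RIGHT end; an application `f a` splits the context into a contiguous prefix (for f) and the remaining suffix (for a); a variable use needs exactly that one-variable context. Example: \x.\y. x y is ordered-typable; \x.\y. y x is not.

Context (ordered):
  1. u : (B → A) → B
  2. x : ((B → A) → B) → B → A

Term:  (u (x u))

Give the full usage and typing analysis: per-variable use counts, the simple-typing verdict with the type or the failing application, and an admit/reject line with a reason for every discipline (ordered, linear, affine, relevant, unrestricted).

use counts: u=2, x=1
order of uses: u, x, u
typing: well-typed — term : B
ordered: ✗, repeated use of u ×2
linear: ✗, repeated use of u ×2
affine: ✗, repeated use of u ×2
relevant: ✓, at least one use each (u, x)
unrestricted: ✓, typability at B is all that's needed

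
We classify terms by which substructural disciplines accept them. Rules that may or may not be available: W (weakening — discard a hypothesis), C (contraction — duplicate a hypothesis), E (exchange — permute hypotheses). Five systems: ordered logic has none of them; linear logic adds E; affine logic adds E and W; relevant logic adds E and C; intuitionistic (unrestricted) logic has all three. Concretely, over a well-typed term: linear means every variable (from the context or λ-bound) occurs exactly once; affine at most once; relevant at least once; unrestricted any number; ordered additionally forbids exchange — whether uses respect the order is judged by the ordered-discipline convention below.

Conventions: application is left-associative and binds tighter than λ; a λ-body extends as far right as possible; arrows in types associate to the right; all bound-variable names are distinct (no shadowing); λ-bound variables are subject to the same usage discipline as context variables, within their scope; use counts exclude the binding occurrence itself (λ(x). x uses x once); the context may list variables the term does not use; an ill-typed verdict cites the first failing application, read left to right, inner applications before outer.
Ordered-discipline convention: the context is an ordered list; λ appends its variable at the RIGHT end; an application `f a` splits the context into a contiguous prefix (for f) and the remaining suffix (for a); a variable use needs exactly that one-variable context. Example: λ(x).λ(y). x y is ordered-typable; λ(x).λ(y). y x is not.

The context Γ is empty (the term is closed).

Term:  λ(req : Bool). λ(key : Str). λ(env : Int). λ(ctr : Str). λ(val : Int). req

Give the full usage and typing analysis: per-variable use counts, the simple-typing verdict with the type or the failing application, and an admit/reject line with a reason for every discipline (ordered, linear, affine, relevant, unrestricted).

usage: req (bound): 1×; key (bound): 0×; env (bound): 0×; ctr (bound): 0×; val (bound): 0×
order of uses: req
typing: ✓ — Bool -> Str -> Int -> Str -> Int -> Bool
ordered: ✗ — key, env, ctr, val left unused
linear: ✗ — key, env, ctr, val left unused
affine: ✓ — req, key, env, ctr, val: no repeats, contraction unneeded
relevant: ✗ — key, env, ctr, val left unused
unrestricted: ✓ — typability at Bool -> Str -> Int -> Str -> Int -> Bool is all that's needed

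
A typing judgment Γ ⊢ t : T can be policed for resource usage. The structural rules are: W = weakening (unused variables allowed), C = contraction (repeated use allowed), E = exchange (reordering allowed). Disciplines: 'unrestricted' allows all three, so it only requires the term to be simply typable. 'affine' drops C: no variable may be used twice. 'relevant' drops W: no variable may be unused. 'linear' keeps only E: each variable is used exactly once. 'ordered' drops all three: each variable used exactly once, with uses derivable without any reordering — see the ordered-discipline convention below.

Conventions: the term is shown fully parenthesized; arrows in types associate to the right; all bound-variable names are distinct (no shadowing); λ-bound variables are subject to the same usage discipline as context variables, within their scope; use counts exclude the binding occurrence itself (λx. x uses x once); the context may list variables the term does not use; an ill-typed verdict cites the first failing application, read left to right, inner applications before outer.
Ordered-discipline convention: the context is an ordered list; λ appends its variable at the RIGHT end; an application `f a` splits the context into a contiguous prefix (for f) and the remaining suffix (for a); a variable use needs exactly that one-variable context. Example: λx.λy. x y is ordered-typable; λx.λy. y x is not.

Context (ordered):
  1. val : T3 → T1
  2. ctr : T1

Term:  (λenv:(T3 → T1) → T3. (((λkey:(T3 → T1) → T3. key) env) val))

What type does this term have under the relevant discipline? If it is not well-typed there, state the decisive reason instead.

not well-typed under relevant — unused: ctr — weakening required
counts: val: 1; ctr: 0; env [bound]: 1; key [bound]: 1
use order (left to right): key, env, val
typing: well-typed at ((T3 → T1) → T3) → T3
across the five disciplines: ordered ✗; linear ✗; affine ✓; relevant ✗; unrestricted ✓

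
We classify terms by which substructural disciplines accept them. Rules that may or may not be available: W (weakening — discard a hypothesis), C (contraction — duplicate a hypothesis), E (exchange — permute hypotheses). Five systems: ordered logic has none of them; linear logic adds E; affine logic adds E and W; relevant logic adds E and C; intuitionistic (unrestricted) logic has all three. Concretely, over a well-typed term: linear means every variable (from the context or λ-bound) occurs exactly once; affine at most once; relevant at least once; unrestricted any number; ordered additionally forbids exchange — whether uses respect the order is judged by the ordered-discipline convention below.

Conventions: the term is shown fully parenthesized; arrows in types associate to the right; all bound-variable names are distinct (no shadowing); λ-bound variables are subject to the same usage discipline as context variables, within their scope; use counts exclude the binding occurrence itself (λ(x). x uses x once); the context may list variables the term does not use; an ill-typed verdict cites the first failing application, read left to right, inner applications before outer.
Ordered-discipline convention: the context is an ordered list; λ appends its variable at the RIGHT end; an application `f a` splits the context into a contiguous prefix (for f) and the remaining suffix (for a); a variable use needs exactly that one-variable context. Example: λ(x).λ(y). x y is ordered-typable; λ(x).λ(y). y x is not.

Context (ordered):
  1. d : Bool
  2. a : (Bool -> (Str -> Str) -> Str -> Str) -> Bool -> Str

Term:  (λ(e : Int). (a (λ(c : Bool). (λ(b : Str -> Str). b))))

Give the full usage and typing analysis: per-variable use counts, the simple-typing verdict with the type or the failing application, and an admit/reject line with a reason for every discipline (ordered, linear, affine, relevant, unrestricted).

use counts: d ×0, a ×1, e (bound) ×0, c (bound) ×0, b (bound) ×1
order of uses: a, b
typing: ✓ — Int -> Bool -> Str
ordered ✗ (needs weakening: d, e, c unused)
linear ✗ (needs weakening: d, e, c unused)
affine ✓ (no duplicate uses among d, a, e, c, b)
relevant ✗ (needs weakening: d, e, c unused)
unrestricted ✓ (well-typed at Int -> Bool -> Str; no restrictions here)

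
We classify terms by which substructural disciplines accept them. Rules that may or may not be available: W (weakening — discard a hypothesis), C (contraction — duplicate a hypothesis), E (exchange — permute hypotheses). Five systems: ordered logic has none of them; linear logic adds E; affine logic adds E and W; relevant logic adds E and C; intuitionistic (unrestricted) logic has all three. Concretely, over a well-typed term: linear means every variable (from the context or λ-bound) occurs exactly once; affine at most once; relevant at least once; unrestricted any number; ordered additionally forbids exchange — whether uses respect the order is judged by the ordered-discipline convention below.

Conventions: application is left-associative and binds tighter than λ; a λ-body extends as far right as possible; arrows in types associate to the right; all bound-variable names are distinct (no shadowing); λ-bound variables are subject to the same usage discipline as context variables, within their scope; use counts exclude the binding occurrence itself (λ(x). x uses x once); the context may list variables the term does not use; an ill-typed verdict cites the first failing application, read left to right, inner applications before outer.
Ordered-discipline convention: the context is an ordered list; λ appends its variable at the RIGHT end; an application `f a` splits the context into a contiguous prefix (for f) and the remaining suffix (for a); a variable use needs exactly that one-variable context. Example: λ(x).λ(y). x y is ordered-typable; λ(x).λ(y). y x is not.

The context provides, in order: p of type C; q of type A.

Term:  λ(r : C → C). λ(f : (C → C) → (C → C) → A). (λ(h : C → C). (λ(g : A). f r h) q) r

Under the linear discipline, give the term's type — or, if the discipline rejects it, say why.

not well-typed under linear — r ×2 used more than once (contraction); p, g left unused
usage: p ×0, q ×1, r (λ-bound) ×2, f (λ-bound) ×1, h (λ-bound) ×1, g (λ-bound) ×0
use order (left to right): f, r, h, q, r
typing: well-typed — term : (C → C) → ((C → C) → (C → C) → A) → A
all disciplines: ordered ✗; linear ✗; affine ✗; relevant ✗; unrestricted ✓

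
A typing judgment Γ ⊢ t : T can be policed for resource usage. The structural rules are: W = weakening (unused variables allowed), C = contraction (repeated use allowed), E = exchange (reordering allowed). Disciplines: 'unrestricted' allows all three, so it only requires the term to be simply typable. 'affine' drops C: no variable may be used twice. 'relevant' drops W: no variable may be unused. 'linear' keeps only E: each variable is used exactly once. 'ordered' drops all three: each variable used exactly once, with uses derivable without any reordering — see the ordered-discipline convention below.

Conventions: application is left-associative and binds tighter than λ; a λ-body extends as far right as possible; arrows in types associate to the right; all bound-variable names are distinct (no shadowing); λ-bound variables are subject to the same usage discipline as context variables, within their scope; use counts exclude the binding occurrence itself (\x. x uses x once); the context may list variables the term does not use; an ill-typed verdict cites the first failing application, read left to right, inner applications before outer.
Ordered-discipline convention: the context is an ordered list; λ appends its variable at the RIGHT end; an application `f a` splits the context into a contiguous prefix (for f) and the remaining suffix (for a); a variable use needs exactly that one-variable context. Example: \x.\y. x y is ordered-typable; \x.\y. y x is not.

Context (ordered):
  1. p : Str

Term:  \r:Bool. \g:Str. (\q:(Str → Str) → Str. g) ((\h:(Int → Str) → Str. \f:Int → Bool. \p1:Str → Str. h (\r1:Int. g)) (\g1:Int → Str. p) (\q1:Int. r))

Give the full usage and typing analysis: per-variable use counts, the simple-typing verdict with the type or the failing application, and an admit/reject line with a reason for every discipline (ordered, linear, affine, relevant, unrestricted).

variable uses: p: 1×; r (bound): 1×; g (bound): 2×; q (bound): 0×; h (bound): 1×; f (bound): 0×; p1 (bound): 0×; r1 (bound): 0×; g1 (bound): 0×; q1 (bound): 0×
uses in reading order: g, h, g, p, r
typing: well-typed — term : Bool → Str → Str
ordered: ✗ — repeated use of g ×2; q, f, p1, r1, g1, q1 never used (weakening)
linear: ✗ — repeated use of g ×2; q, f, p1, r1, g1, q1 never used (weakening)
affine: ✗ — repeated use of g ×2
relevant: ✗ — q, f, p1, r1, g1, q1 never used (weakening)
unrestricted: ✓ — type-checks (Bool → Str → Str) and nothing is barred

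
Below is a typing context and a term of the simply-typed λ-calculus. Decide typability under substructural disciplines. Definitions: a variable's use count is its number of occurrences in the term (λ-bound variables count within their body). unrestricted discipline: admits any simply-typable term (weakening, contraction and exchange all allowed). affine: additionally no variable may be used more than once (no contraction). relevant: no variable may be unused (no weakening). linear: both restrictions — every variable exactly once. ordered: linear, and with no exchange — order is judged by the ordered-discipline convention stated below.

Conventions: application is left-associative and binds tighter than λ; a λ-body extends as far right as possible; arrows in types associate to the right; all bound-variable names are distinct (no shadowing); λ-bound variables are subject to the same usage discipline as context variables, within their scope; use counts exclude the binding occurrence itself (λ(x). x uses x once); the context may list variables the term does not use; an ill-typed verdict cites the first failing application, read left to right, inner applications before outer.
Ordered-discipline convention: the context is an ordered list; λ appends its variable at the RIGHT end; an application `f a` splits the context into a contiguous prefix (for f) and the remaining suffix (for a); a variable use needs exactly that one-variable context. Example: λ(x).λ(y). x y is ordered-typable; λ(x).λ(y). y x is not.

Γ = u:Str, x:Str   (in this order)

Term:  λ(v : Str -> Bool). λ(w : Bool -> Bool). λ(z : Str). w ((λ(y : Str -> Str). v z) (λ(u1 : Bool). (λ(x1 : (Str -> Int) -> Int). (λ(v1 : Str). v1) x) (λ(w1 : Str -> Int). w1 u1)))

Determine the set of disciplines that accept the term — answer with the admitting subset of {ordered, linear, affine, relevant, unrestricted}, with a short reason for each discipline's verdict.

admitting disciplines: none
counts: u: 0×, x: 1×, v [bound]: 1×, w [bound]: 1×, z [bound]: 1×, y [bound]: 0×, u1 [bound]: 1×, x1 [bound]: 0×, v1 [bound]: 1×, w1 [bound]: 1×
order of uses: w, v, z, v1, x, w1, u1
typing: ill-typed: an argument Bool mismatches the expected Str
ordered: ✗, fails simple typing
linear: ✗, a type mismatch blocks all five
affine: ✗, the type mismatch rejects it
relevant: ✗, not simply typable
unrestricted: ✗, fails simple typing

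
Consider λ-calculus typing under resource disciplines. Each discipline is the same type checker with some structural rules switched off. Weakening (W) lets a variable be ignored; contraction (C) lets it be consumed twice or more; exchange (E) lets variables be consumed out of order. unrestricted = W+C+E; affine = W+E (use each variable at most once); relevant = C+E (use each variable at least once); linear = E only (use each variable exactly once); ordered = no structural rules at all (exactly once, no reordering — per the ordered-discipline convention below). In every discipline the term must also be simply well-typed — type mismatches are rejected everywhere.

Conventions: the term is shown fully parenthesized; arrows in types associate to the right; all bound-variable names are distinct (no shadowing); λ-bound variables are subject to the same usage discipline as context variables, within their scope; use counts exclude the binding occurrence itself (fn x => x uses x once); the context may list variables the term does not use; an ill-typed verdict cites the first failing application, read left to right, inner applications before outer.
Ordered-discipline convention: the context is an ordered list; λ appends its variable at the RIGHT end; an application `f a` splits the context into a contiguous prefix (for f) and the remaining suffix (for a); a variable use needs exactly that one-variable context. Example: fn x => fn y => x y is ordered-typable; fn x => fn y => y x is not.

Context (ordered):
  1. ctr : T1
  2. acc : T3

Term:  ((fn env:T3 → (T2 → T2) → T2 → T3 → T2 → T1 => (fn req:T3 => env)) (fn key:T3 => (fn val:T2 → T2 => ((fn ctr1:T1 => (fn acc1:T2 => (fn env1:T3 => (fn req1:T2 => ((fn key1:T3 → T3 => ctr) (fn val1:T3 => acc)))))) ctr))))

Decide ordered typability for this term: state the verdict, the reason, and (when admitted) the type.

no — repeated use of ctr ×2; req, key, val, ctr1, acc1, env1, req1, key1, val1 never used (weakening)
counts: ctr=2; acc=1; env (bound)=1; req (bound)=0; key (bound)=0; val (bound)=0; ctr1 (bound)=0; acc1 (bound)=0; env1 (bound)=0; req1 (bound)=0; key1 (bound)=0; val1 (bound)=0
use order (left to right): env, ctr, acc, ctr
typing: well-typed — term : T3 → T3 → (T2 → T2) → T2 → T3 → T2 → T1
per-discipline verdicts: ordered ✗ · linear ✗ · affine ✗ · relevant ✗ · unrestricted ✓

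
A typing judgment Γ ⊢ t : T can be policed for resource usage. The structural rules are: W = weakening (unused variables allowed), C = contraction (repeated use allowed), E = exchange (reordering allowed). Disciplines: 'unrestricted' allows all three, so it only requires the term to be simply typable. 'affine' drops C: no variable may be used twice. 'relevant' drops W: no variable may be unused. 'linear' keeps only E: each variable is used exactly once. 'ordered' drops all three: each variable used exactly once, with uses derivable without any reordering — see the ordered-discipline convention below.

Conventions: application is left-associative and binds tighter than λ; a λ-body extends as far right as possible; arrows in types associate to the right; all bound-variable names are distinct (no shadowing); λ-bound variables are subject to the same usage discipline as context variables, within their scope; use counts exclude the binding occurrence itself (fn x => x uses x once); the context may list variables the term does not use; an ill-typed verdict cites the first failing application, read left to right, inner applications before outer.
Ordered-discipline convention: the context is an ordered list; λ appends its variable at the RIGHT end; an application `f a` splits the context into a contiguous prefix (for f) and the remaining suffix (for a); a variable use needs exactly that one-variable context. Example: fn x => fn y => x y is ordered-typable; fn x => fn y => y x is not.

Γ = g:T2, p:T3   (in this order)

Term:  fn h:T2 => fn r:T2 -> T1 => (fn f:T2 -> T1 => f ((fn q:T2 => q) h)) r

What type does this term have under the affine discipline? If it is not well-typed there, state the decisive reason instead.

term : T2 -> (T2 -> T1) -> T1
variable uses: g=0, p=0, h (bound)=1, r (bound)=1, f (bound)=1, q (bound)=1
left-to-right use order: f, q, h, r
typing: the term checks, with type T2 -> (T2 -> T1) -> T1
per-discipline verdicts: ordered ✗ | linear ✗ | affine ✓ | relevant ✗ | unrestricted ✓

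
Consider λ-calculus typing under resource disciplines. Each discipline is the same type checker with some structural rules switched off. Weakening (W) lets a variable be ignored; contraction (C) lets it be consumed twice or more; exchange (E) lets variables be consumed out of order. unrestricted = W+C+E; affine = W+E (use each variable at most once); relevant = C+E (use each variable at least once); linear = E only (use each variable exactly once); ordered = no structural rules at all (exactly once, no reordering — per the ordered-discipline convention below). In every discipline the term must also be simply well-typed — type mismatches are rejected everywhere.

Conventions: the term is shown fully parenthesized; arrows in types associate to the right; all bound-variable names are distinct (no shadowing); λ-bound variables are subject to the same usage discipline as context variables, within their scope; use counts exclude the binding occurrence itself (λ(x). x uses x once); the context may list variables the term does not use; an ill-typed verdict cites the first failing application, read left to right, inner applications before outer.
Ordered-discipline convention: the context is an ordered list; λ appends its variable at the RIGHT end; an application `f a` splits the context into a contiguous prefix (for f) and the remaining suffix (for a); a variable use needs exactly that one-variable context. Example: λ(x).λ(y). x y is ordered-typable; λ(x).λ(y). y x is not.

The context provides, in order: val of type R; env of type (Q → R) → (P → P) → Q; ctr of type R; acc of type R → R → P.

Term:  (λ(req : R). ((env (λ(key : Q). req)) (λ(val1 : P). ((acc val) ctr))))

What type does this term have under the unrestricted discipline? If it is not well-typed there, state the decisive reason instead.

term : R → Q
use counts: val: 1; env: 1; ctr: 1; acc: 1; req (bound): 1; key (bound): 0; val1 (bound): 0
left-to-right use order: env, req, acc, val, ctr
typing: the term checks, with type R → Q
per-discipline verdicts: ordered ✗; linear ✗; affine ✓; relevant ✗; unrestricted ✓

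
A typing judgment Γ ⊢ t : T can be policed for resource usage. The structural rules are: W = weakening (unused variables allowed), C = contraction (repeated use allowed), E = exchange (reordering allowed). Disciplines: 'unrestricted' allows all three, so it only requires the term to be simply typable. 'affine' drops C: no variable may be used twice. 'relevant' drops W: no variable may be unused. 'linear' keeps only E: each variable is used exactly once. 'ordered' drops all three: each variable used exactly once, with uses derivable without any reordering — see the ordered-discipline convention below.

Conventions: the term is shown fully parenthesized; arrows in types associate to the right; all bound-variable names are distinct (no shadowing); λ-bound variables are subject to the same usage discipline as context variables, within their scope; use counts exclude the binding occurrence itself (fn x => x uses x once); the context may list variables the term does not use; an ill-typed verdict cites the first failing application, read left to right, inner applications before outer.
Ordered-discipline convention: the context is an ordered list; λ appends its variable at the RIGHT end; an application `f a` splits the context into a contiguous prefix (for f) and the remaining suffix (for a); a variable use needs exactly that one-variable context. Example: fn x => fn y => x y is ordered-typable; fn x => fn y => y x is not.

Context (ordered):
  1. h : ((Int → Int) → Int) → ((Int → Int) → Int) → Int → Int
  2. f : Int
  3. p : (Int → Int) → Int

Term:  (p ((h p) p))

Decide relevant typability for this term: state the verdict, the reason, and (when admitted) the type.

no — unused: f — weakening required
usage: h: 1; f: 0; p: 3
use order (left to right): p, h, p, p
typing: the term checks, with type Int
across the five disciplines: ordered ✗ · linear ✗ · affine ✗ · relevant ✗ · unrestricted ✓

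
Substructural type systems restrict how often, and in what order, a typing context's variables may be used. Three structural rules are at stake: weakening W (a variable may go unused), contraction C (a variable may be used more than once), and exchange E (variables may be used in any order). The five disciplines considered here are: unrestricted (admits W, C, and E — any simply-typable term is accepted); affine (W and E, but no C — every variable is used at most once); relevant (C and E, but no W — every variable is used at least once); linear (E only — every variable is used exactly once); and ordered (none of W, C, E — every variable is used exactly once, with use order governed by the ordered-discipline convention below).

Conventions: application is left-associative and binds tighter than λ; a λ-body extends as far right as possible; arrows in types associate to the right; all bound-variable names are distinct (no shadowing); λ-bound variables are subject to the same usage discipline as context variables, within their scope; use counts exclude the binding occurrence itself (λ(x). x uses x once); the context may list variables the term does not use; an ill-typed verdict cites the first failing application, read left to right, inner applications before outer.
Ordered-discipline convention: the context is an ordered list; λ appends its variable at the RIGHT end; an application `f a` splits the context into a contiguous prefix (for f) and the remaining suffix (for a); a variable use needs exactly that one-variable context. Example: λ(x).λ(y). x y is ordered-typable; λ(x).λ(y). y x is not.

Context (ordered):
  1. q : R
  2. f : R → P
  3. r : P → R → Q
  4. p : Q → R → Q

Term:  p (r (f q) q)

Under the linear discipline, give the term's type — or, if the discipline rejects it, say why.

not well-typed under linear — needs contraction — q ×2
usage: q ×2; f ×1; r ×1; p ×1
order of uses: p, r, f, q, q
typing: well-typed — term : R → Q
per-discipline verdicts: ordered ✗, linear ✗, affine ✗, relevant ✓, unrestricted ✓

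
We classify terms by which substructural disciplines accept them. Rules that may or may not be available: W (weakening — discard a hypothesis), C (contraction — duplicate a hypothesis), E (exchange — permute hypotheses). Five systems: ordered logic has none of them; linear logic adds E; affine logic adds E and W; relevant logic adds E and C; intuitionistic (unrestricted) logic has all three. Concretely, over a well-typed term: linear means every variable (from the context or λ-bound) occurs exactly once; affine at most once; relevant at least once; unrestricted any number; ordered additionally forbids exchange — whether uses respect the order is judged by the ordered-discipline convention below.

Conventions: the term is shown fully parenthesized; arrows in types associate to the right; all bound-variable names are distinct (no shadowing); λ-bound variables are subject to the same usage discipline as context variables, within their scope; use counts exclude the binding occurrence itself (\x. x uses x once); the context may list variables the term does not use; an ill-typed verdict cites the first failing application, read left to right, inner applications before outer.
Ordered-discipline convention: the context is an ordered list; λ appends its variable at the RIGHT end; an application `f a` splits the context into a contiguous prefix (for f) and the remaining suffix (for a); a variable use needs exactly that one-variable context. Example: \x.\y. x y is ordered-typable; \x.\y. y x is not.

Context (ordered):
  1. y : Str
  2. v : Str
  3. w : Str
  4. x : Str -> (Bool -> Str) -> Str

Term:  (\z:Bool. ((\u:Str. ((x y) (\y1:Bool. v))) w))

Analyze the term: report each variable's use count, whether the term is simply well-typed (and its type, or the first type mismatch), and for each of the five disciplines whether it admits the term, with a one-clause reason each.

use counts: y ×1; v ×1; w ×1; x ×1; z [bound] ×0; u [bound] ×0; y1 [bound] ×0
order of uses: x, y, v, w
typing: well-typed at Bool -> Str
ordered: ✗ — unused: z, u, y1 — weakening required
linear: ✗ — unused: z, u, y1 — weakening required
affine: ✓ — at most one use each (y, v, w, x, z, u, y1)
relevant: ✗ — unused: z, u, y1 — weakening required
unrestricted: ✓ — simply typable at Bool -> Str; W, C, E all held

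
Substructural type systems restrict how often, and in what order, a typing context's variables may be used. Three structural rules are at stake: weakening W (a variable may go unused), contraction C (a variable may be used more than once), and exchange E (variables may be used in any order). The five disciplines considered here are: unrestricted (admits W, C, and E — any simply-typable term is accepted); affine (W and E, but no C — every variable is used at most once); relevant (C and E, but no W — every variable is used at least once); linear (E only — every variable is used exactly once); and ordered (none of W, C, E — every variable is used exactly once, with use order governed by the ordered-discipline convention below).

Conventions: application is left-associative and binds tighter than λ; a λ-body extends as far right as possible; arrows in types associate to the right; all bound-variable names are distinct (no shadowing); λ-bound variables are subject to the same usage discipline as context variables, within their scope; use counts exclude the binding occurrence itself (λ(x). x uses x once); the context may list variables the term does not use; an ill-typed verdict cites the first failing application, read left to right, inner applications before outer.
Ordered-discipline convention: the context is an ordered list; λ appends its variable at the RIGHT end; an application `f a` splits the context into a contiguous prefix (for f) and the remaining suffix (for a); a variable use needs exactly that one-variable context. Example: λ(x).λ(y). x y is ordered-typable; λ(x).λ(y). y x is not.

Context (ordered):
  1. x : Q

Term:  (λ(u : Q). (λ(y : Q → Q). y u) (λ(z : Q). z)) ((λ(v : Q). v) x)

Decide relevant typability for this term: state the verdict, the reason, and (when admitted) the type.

yes — none of x, u, y, z, v goes unused; term : Q
variable uses: x ×1, u (λ-bound) ×1, y (λ-bound) ×1, z (λ-bound) ×1, v (λ-bound) ×1
left-to-right use order: y, u, z, v, x
typing: well-typed at Q
all disciplines: ordered ✗ | linear ✓ | affine ✓ | relevant ✓ | unrestricted ✓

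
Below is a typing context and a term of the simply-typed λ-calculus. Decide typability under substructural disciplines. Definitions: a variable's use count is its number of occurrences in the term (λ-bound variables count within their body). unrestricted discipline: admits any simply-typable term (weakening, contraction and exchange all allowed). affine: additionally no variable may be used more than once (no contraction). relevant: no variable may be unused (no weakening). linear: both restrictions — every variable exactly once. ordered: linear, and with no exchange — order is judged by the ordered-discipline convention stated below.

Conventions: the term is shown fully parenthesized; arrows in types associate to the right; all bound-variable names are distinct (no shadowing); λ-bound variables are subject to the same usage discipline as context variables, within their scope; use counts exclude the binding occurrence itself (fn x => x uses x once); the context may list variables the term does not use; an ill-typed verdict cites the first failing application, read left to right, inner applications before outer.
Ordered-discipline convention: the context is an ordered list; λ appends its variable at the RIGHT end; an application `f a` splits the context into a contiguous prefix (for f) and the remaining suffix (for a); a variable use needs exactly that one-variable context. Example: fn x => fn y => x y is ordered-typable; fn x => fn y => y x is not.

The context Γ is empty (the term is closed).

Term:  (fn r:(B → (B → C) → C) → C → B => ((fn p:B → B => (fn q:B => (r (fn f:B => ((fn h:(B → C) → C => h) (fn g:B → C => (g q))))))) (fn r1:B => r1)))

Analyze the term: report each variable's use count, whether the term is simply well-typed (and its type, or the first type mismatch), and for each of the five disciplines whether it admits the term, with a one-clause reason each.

usage: r (bound)=1, p (bound)=0, q (bound)=1, f (bound)=0, h (bound)=1, g (bound)=1, r1 (bound)=1
left-to-right use order: r, h, g, q, r1
typing: well-typed at ((B → (B → C) → C) → C → B) → B → C → B
ordered: ✗, needs weakening: p, f unused
linear: ✗, needs weakening: p, f unused
affine: ✓, none of r, p, q, f, h, g, r1 used more than once
relevant: ✗, needs weakening: p, f unused
unrestricted: ✓, simply typable at ((B → (B → C) → C) → C → B) → B → C → B; W, C, E all held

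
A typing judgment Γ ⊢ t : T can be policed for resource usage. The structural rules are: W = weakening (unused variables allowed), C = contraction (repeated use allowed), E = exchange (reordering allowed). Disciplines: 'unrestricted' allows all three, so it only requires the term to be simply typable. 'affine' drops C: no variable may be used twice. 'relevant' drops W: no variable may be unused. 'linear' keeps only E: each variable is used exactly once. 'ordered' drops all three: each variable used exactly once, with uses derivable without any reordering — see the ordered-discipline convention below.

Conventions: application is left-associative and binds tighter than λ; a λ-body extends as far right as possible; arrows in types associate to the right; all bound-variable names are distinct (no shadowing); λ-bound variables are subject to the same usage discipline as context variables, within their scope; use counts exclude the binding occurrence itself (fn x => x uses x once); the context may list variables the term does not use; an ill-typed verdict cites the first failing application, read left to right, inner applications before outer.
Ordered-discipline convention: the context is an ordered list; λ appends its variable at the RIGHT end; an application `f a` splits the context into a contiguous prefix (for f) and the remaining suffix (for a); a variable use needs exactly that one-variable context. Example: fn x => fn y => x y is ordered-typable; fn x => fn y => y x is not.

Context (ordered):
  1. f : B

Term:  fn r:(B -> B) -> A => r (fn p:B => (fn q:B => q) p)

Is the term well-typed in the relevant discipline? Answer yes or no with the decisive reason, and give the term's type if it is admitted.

no — needs weakening: f unused
counts: f ×0; r (λ-bound) ×1; p (λ-bound) ×1; q (λ-bound) ×1
uses in reading order: r, q, p
typing: well-typed — term : ((B -> B) -> A) -> A
across the five disciplines: ordered ✗, linear ✗, affine ✓, relevant ✗, unrestricted ✓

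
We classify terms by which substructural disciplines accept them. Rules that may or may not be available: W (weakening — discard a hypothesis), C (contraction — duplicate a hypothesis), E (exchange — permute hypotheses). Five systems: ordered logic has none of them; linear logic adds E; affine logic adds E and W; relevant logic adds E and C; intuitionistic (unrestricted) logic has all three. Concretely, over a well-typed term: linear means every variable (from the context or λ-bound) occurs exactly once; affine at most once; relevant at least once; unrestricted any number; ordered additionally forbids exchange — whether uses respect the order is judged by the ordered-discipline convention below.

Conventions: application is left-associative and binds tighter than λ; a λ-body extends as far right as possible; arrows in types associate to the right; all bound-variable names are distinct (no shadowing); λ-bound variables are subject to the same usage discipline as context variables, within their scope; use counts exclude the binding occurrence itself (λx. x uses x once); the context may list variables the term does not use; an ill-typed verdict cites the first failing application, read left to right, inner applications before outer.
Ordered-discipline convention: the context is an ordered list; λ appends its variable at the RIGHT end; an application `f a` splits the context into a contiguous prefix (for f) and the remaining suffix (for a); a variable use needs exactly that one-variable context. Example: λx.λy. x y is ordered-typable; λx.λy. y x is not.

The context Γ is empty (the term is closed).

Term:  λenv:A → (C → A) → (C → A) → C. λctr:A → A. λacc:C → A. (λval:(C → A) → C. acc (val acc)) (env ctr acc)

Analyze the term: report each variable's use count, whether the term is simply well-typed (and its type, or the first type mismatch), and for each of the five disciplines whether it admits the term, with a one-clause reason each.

counts: env (λ-bound) ×1; ctr (λ-bound) ×1; acc (λ-bound) ×3; val (λ-bound) ×1
order of uses: acc, val, acc, env, ctr, acc
typing: ill-typed: an argument A → A mismatches the expected A
ordered: ✗, not simply typable
linear: ✗, fails simple typing
affine: ✗, a type mismatch blocks all five
relevant: ✗, the type mismatch rejects it
unrestricted: ✗, not simply typable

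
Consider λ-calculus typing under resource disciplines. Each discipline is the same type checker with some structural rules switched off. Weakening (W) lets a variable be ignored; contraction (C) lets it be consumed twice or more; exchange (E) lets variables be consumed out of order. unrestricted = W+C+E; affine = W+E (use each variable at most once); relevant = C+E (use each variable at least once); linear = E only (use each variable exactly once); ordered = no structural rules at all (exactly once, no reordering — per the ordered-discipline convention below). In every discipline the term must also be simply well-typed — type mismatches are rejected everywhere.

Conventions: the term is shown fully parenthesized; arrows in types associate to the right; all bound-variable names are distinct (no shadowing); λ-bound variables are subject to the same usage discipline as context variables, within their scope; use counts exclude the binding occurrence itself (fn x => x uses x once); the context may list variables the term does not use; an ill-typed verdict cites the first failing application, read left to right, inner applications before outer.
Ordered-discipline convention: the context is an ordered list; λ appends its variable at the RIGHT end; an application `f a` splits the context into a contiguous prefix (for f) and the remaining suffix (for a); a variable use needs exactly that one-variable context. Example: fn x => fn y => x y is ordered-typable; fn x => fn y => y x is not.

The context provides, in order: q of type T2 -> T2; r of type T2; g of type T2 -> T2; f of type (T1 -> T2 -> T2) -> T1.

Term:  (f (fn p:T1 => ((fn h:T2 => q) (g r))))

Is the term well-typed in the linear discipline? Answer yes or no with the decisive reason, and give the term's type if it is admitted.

no — p, h never used (weakening)
use counts: q ×1, r ×1, g ×1, f ×1, p (λ-bound) ×0, h (λ-bound) ×0
order of uses: f, q, g, r
typing: well-typed — term : T1
across the five disciplines: ordered ✗ · linear ✗ · affine ✓ · relevant ✗ · unrestricted ✓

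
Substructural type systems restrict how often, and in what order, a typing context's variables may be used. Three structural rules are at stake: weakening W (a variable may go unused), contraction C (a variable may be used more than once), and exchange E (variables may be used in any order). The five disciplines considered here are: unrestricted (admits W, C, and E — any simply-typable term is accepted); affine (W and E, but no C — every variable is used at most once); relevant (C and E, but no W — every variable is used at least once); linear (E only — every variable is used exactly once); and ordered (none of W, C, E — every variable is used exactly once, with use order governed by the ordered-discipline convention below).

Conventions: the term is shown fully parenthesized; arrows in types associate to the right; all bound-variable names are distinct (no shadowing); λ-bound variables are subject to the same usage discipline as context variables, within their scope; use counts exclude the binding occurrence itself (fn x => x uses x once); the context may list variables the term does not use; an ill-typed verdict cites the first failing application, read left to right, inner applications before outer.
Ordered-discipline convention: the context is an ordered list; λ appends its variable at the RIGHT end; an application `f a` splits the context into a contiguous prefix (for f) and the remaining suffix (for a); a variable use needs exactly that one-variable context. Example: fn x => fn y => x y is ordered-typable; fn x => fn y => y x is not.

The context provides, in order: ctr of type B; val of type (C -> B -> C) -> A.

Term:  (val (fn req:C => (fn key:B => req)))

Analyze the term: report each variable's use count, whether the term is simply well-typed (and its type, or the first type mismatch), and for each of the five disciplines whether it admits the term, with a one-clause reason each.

use counts: ctr ×0, val ×1, req [bound] ×1, key [bound] ×0
use order (left to right): val, req
typing: well-typed at A
ordered: ✗ — ctr, key never used (weakening)
linear: ✗ — ctr, key never used (weakening)
affine: ✓ — no duplicate uses among ctr, val, req, key
relevant: ✗ — ctr, key never used (weakening)
unrestricted: ✓ — well-typed at A; no restrictions here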